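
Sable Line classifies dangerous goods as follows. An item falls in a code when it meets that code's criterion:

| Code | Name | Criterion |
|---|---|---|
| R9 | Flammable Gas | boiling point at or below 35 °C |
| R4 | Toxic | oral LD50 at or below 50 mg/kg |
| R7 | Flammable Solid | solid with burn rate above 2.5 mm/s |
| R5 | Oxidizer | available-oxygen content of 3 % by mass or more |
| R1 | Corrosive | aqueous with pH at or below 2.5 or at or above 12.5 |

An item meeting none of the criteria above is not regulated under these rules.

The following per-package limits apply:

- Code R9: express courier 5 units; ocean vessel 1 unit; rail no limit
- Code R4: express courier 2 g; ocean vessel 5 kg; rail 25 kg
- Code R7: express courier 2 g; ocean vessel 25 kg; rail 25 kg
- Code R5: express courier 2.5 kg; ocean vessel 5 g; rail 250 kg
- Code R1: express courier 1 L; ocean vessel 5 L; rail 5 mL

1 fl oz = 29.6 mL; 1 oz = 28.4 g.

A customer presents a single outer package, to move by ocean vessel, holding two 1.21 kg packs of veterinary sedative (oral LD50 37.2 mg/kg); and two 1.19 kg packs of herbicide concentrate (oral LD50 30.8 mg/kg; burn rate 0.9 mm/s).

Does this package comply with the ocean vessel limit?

Yes

Veterinary sedative: oral LD50 37.2 mg/kg ≤ 50 mg/kg → Code R4 (Toxic).
Oral LD50 30.8 mg/kg meets the Code R4 criterion (Toxic), so the herbicide concentrate is Code R4.
Code R4 net quantity: (two 1.21 kg packs = 2.42 kg) + (two 1.19 kg packs = 2.38 kg) = 4.8 kg.
4.8 kg ≤ 5 kg (ocean vessel limit, Code R4) — within limit.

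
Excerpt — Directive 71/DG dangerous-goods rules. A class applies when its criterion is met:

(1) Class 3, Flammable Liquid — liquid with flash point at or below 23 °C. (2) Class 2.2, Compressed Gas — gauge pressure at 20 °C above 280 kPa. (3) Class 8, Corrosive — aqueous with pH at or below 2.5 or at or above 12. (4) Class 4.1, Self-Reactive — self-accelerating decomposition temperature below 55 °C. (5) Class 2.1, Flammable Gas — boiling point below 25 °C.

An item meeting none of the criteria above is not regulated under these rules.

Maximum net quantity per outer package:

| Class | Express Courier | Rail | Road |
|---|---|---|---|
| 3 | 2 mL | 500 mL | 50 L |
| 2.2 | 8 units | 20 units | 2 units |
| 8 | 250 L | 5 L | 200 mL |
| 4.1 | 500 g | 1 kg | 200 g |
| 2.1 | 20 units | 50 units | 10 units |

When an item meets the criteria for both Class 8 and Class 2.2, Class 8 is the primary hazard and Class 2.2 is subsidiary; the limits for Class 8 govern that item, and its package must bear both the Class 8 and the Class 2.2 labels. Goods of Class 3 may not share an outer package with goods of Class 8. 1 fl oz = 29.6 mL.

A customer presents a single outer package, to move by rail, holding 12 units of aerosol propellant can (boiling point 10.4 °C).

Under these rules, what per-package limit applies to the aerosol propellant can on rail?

Aerosol propellant can: boiling point 10.4 °C < 25 °C → Class 2.1 (Flammable Gas).
The rail limit for Class 2.1 is 50 units.

50 units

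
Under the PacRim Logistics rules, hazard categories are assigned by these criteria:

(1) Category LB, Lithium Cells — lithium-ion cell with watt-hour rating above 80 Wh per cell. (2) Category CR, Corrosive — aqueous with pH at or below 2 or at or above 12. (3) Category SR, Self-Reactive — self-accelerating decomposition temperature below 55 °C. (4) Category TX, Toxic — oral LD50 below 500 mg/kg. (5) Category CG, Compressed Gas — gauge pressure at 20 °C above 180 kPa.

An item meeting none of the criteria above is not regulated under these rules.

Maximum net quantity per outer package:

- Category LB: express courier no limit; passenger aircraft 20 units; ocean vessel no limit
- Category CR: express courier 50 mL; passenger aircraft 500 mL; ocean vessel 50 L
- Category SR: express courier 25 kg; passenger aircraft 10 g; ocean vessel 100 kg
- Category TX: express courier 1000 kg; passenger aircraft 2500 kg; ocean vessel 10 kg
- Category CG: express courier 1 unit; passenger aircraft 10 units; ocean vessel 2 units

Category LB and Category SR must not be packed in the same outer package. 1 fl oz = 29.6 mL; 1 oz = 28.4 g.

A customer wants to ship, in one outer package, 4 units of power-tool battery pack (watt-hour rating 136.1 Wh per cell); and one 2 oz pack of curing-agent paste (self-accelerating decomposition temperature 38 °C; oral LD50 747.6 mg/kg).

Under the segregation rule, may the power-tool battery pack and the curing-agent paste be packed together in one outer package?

No

The power-tool battery pack has watt-hour rating 136.1 Wh per cell, which is > 80 Wh per cell, so it is Category LB (Lithium Cells).
With self-accelerating decomposition temperature 38 °C (< 55 °C), the curing-agent paste falls in Category SR.
Category LB and Category SR may not share an outer package.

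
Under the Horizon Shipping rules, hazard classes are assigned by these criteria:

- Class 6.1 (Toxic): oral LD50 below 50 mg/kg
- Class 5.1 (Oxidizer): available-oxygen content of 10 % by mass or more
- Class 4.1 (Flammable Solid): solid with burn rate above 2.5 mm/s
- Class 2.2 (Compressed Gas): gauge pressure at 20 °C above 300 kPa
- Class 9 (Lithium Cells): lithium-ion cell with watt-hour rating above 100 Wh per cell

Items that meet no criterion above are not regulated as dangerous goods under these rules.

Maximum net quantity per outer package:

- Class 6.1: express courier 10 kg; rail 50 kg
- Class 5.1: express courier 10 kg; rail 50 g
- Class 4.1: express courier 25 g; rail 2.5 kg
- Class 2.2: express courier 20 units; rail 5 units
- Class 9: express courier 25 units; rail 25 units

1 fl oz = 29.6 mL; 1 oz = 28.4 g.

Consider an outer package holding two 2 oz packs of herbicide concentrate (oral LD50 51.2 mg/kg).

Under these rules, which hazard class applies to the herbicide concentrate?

oral LD50 51.2 mg/kg is not below 50 mg/kg, so Class 6.1 does not apply.
No criterion is met, so the item is not regulated.

Not regulated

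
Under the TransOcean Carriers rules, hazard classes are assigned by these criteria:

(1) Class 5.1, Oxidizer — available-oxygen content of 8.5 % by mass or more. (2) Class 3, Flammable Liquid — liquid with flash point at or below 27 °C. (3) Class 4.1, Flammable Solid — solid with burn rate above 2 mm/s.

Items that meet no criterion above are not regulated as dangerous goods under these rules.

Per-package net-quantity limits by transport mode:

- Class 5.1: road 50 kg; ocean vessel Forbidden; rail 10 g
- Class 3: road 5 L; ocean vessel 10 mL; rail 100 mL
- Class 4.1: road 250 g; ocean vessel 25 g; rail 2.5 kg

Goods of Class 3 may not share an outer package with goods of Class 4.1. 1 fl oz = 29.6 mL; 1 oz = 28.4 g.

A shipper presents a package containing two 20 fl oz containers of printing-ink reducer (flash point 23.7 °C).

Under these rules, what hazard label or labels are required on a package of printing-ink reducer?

Class 3

Printing-ink reducer: flash point 23.7 °C ≤ 27 °C → Class 3 (Flammable Liquid).
Only the Class 3 label is required.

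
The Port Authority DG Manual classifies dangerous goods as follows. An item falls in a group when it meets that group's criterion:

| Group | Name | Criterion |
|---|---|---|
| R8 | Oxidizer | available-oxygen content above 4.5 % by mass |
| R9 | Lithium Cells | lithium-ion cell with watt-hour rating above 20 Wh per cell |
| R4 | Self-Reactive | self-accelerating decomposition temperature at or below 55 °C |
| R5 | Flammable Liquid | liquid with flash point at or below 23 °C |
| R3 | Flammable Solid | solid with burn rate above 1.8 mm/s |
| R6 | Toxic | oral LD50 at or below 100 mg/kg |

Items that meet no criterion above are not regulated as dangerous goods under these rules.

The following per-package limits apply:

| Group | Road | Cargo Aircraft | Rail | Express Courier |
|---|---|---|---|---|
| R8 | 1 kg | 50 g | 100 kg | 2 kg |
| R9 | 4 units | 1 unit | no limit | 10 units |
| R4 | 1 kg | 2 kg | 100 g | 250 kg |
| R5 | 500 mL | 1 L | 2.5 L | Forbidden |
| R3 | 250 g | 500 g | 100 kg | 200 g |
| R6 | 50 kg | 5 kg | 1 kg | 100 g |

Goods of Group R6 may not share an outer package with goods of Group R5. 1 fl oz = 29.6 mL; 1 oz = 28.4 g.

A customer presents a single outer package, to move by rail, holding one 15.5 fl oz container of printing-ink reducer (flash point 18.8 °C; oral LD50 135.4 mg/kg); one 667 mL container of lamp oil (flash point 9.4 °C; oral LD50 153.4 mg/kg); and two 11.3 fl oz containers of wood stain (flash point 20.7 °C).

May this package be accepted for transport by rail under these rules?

Yes

Flash point 18.8 °C meets the Group R5 criterion (Flammable Liquid), so the printing-ink reducer is Group R5.
With flash point 9.4 °C (≤ 23 °C), the lamp oil falls in Group R5.
With flash point 20.7 °C (≤ 23 °C), the wood stain falls in Group R5.
Total Group R5: (one 15.5 fl oz container = 458.8 mL) + 667 mL + (two 11.3 fl oz containers = 668.96 mL) = 1794.76 mL.
1794.76 mL ≤ 2.5 L (rail limit, Group R5) — within limit.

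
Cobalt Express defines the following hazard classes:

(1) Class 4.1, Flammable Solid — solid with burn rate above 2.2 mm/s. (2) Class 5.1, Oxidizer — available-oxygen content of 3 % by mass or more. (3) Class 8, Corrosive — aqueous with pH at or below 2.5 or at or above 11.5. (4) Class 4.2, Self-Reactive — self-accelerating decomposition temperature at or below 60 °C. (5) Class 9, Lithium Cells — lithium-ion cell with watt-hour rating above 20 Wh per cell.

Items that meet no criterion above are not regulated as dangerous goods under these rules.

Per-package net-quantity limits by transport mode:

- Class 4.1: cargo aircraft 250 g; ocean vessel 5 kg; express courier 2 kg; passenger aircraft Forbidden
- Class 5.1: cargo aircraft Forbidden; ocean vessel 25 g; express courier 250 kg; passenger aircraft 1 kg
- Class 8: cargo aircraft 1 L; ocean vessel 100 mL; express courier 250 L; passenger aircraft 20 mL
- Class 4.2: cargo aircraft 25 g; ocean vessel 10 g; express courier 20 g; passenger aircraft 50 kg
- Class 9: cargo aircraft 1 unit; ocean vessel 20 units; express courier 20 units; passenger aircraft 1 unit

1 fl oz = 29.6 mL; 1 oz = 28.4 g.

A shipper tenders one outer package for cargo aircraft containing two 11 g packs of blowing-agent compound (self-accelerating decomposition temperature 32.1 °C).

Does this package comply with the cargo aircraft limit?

With self-accelerating decomposition temperature 32.1 °C (≤ 60 °C), the blowing-agent compound falls in Class 4.2.
Class 4.2 quantity: two 11 g packs = 22 g.
22 g ≤ 25 g (cargo aircraft limit, Class 4.2) — within limit.

Yes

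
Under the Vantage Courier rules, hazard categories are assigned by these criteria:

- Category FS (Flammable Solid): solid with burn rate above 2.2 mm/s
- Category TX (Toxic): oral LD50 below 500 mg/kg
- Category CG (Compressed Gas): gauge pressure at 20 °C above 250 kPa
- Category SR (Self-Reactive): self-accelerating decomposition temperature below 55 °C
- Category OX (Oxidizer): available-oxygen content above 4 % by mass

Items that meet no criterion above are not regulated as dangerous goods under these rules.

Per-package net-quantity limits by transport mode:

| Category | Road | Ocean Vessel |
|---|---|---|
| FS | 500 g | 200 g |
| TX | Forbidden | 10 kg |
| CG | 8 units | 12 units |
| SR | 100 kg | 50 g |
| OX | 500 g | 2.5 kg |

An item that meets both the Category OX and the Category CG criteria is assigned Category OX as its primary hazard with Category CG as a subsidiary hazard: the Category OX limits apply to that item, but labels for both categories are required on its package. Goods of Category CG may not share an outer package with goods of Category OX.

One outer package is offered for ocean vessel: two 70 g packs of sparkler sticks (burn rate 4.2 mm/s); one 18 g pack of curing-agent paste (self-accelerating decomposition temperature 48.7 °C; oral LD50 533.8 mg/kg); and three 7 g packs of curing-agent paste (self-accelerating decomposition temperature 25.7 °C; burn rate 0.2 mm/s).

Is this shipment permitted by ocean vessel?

Sparkler sticks: burn rate 4.2 mm/s > 2.2 mm/s → Category FS (Flammable Solid).
With self-accelerating decomposition temperature 48.7 °C (< 55 °C), the curing-agent paste falls in Category SR.
With self-accelerating decomposition temperature 25.7 °C (< 55 °C), the curing-agent paste falls in Category SR.
Category SR net quantity: 18 g + (three 7 g packs = 21 g) = 39 g.
That is within the Category SR ocean vessel limit of 50 g.
Category FS quantity: two 70 g packs = 140 g.
That is within the Category FS ocean vessel limit of 200 g.
The segregation rule (Category CG with Category OX) does not apply to Category SR with Category FS.
Every hazard category is within its ocean vessel limit and no segregation rule is violated.

Yes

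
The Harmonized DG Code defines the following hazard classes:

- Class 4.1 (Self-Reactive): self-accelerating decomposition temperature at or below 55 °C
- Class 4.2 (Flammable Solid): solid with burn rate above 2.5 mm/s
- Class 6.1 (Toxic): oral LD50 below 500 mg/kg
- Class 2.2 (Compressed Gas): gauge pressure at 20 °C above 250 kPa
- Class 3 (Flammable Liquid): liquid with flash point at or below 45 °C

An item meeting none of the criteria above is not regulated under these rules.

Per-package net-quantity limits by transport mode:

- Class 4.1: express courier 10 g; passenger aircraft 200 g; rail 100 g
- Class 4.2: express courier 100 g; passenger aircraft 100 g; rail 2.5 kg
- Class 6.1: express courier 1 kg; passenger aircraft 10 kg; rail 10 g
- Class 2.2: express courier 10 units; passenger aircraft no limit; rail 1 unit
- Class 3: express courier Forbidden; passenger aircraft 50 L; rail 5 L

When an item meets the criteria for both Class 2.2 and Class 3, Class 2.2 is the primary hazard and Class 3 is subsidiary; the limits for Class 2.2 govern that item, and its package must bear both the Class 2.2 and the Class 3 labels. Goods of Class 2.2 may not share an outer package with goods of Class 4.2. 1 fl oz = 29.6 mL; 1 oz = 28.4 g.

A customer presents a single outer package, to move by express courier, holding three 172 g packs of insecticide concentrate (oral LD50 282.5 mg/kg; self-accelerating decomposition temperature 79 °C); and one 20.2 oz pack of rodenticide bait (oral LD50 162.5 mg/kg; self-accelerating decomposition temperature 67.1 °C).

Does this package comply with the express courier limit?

Insecticide concentrate: oral LD50 282.5 mg/kg < 500 mg/kg → Class 6.1 (Toxic).
The rodenticide bait has oral LD50 162.5 mg/kg, which is < 500 mg/kg, so it is Class 6.1 (Toxic).
Class 6.1 net quantity: (three 172 g packs = 516 g) + (one 20.2 oz pack = 573.68 g) = 1089.68 g.
1089.68 g > 1 kg (express courier limit, Class 6.1) — over the limit.

No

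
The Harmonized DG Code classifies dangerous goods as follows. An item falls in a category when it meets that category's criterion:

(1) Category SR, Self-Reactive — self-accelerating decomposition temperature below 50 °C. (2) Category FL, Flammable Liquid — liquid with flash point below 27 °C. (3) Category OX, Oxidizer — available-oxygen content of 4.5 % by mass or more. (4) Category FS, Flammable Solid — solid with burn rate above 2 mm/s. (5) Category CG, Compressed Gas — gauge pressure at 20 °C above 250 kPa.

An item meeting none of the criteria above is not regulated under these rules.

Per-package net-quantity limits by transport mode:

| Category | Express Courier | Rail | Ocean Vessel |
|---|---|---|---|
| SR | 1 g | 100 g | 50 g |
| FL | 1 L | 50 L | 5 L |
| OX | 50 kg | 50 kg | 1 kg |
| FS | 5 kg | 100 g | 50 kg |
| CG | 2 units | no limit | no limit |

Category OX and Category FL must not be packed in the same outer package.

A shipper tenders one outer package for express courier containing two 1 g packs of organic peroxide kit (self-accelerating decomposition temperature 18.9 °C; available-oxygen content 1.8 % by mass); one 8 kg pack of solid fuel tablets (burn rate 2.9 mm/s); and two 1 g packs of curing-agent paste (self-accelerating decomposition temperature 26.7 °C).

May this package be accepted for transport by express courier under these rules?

No

With self-accelerating decomposition temperature 18.9 °C (< 50 °C), the organic peroxide kit falls in Category SR.
With burn rate 2.9 mm/s (> 2 mm/s), the solid fuel tablets fall in Category FS.
Curing-agent paste: self-accelerating decomposition temperature 26.7 °C < 50 °C → Category SR (Self-Reactive).
Category FS quantity: 8 kg.
That exceeds the Category FS express courier limit of 5 kg.
Category SR net quantity: (two 1 g packs = 2 g) + (two 1 g packs = 2 g) = 4 g.
That exceeds the Category SR express courier limit of 1 g.
The segregation rule (Category OX with Category FL) does not apply to Category FS with Category SR.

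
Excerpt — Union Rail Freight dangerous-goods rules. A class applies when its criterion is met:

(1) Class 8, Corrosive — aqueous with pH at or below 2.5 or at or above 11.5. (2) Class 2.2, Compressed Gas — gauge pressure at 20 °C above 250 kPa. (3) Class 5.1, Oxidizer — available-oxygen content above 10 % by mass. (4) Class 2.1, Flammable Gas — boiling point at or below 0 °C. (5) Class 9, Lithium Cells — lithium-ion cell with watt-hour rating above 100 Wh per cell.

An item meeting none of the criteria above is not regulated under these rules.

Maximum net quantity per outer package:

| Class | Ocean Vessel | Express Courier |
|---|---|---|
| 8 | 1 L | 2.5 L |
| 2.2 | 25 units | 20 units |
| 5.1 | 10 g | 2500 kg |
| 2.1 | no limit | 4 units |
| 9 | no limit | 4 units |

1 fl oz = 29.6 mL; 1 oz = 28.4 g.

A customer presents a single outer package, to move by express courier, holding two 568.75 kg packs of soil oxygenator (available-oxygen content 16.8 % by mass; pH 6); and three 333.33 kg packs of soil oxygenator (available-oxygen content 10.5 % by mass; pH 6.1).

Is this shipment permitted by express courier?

The soil oxygenator has available-oxygen content 16.8 % by mass, which is > 10 % by mass, so it is Class 5.1 (Oxidizer).
Soil oxygenator: available-oxygen content 10.5 % by mass > 10 % by mass → Class 5.1 (Oxidizer).
Total Class 5.1: (two 568.75 kg packs = 1137.5 kg) + (three 333.33 kg packs = 999.99 kg) = 2137.49 kg.
2137.49 kg is within the express courier limit of 2500 kg for Class 5.1.

Yes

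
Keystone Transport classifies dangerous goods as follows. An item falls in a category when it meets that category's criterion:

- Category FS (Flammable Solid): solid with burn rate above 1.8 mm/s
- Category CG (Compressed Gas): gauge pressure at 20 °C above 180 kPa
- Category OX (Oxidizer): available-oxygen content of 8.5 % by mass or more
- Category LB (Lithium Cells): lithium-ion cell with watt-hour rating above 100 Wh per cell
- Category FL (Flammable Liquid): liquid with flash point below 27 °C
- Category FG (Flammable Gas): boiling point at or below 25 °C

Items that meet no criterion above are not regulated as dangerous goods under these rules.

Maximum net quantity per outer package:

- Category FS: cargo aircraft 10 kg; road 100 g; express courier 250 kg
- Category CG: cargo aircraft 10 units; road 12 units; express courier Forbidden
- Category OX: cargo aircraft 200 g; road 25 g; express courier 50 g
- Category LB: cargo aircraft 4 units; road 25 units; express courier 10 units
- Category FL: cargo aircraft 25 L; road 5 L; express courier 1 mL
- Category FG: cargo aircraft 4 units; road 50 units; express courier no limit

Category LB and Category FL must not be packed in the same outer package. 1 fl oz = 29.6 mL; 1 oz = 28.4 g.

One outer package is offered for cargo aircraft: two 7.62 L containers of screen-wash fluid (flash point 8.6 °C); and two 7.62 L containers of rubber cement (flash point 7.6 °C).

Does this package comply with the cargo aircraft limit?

With flash point 8.6 °C (< 27 °C), the screen-wash fluid falls in Category FL.
With flash point 7.6 °C (< 27 °C), the rubber cement falls in Category FL.
Category FL net quantity: (two 7.62 L containers = 15.24 L) + (two 7.62 L containers = 15.24 L) = 30.48 L.
That exceeds the Category FL cargo aircraft limit of 25 L.

No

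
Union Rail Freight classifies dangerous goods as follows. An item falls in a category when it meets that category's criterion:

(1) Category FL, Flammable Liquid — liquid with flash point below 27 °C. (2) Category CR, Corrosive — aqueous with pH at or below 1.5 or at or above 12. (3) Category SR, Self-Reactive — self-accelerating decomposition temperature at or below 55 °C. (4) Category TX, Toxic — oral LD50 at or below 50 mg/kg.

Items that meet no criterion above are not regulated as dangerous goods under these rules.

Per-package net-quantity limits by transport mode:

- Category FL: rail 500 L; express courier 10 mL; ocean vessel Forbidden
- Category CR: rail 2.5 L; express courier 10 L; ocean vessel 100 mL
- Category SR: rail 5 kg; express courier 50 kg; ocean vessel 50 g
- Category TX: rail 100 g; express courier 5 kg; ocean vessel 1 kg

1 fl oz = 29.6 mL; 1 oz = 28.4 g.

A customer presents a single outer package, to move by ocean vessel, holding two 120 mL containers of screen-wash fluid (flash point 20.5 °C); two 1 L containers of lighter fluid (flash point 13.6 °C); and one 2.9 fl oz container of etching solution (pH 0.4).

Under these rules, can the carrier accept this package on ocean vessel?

No

With flash point 20.5 °C (< 27 °C), the screen-wash fluid falls in Category FL.
Lighter fluid: flash point 13.6 °C < 27 °C → Category FL (Flammable Liquid).
pH 0.4 meets the Category CR criterion (Corrosive), so the etching solution is Category CR.
Category CR quantity: one 2.9 fl oz container = 85.84 mL.
85.84 mL ≤ 100 mL (ocean vessel limit, Category CR) — within limit.
Category FL net quantity: (two 120 mL containers = 240 mL) + (two 1 L containers = 2 L) = 2.24 L.
Category FL is Forbidden by ocean vessel.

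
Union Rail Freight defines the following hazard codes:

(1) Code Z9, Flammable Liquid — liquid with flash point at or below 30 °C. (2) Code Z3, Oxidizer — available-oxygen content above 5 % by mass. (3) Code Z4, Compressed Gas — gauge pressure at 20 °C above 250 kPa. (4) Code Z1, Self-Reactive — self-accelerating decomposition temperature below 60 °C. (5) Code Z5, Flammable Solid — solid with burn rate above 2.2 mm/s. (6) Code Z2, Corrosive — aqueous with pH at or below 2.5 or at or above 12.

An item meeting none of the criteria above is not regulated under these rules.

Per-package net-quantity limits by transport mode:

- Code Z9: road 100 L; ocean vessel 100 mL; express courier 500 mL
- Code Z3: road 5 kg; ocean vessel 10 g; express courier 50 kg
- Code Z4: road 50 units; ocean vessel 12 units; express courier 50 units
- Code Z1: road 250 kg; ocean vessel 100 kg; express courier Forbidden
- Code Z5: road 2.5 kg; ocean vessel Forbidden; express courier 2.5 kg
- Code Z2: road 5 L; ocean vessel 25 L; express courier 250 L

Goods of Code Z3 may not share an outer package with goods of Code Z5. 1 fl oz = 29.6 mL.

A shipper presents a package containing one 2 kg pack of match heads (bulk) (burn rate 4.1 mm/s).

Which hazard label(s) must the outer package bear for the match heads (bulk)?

Code Z5

Burn rate 4.1 mm/s meets the Code Z5 criterion (Flammable Solid), so the match heads (bulk) are Code Z5.
Only the Code Z5 label is required.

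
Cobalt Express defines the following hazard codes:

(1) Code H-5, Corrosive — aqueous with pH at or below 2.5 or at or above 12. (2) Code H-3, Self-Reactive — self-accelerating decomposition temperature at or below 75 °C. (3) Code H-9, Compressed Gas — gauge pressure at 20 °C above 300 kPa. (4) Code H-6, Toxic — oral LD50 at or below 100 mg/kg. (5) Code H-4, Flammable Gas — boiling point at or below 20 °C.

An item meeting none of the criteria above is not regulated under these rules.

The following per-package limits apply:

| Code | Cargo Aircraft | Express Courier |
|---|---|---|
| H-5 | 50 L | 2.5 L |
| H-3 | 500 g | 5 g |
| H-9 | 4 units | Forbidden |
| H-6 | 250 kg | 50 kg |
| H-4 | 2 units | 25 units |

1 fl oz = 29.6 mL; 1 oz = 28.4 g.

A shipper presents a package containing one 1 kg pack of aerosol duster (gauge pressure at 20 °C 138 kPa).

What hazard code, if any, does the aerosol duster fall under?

Not regulated

gauge pressure at 20 °C 138 kPa is not above 300 kPa, so Code H-9 does not apply.
No criterion is met, so the item is not regulated.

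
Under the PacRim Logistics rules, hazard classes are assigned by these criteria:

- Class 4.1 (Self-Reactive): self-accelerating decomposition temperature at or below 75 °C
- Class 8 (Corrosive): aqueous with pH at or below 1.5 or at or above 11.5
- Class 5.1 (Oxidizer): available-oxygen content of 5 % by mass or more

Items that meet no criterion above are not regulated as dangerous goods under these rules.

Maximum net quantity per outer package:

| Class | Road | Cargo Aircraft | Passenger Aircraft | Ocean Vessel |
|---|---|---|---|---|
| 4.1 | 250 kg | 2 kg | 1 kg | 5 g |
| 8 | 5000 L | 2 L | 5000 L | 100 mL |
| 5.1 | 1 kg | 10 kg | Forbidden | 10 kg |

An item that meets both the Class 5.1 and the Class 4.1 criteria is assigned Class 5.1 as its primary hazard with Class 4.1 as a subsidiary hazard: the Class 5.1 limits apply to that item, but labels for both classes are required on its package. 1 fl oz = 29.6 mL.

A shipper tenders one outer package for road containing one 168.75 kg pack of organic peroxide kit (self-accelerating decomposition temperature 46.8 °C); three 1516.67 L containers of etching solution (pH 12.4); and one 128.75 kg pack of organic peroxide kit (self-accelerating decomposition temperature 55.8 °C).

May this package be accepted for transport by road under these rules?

No

Organic peroxide kit: self-accelerating decomposition temperature 46.8 °C ≤ 75 °C → Class 4.1 (Self-Reactive).
The etching solution has pH 12.4, which is ≥ 11.5, so it is Class 8 (Corrosive).
With self-accelerating decomposition temperature 55.8 °C (≤ 75 °C), the organic peroxide kit falls in Class 4.1.
Class 4.1 net quantity: 168.75 kg + 128.75 kg = 297.5 kg.
297.5 kg > 250 kg (road limit, Class 4.1) — over the limit.
Class 8 quantity: three 1516.67 L containers = 4550.01 L.
That is within the Class 8 road limit of 5000 L.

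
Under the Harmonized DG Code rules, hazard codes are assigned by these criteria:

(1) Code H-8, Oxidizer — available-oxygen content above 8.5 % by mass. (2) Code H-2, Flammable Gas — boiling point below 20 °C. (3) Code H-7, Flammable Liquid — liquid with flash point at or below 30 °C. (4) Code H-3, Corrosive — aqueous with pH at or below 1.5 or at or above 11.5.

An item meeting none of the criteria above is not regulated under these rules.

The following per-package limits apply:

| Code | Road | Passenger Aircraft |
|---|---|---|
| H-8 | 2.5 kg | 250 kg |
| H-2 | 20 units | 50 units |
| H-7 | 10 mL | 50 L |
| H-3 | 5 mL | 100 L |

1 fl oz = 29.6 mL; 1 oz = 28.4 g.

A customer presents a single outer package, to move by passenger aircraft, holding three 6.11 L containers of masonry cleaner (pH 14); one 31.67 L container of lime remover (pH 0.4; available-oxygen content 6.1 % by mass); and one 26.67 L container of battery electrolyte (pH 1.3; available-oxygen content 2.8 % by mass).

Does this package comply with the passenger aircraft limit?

Yes

With pH 14 (≥ 11.5), the masonry cleaner falls in Code H-3.
The lime remover has pH 0.4, which is ≤ 1.5, so it is Code H-3 (Corrosive).
pH 1.3 meets the Code H-3 criterion (Corrosive), so the battery electrolyte is Code H-3.
Total Code H-3: (three 6.11 L containers = 18.33 L) + 31.67 L + 26.67 L = 76.67 L.
76.67 L ≤ 100 L (passenger aircraft limit, Code H-3) — within limit.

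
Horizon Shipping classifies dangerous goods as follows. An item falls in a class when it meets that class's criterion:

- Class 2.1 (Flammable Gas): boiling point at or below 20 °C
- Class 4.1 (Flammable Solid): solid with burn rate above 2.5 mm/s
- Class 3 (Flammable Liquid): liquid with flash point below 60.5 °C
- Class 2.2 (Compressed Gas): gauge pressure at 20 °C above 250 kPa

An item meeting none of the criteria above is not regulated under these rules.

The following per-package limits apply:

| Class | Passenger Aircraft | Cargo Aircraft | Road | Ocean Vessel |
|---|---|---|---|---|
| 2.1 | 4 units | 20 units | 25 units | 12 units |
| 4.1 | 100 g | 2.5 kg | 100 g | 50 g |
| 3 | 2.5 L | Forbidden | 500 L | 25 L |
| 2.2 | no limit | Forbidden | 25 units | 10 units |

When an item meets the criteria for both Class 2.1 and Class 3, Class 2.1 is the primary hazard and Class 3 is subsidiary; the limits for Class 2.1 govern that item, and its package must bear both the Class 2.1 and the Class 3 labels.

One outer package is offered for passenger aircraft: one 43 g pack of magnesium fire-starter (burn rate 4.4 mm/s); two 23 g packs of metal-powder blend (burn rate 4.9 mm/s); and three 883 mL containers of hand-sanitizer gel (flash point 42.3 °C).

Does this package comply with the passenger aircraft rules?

No

The magnesium fire-starter has burn rate 4.4 mm/s, which is > 2.5 mm/s, so it is Class 4.1 (Flammable Solid).
Burn rate 4.9 mm/s meets the Class 4.1 criterion (Flammable Solid), so the metal-powder blend is Class 4.1.
Hand-sanitizer gel: flash point 42.3 °C < 60.5 °C → Class 3 (Flammable Liquid).
Class 4.1 net quantity: 43 g + (two 23 g packs = 46 g) = 89 g.
That is within the Class 4.1 passenger aircraft limit of 100 g.
Class 3 quantity: three 883 mL containers = 2.649 L.
That exceeds the Class 3 passenger aircraft limit of 2.5 L.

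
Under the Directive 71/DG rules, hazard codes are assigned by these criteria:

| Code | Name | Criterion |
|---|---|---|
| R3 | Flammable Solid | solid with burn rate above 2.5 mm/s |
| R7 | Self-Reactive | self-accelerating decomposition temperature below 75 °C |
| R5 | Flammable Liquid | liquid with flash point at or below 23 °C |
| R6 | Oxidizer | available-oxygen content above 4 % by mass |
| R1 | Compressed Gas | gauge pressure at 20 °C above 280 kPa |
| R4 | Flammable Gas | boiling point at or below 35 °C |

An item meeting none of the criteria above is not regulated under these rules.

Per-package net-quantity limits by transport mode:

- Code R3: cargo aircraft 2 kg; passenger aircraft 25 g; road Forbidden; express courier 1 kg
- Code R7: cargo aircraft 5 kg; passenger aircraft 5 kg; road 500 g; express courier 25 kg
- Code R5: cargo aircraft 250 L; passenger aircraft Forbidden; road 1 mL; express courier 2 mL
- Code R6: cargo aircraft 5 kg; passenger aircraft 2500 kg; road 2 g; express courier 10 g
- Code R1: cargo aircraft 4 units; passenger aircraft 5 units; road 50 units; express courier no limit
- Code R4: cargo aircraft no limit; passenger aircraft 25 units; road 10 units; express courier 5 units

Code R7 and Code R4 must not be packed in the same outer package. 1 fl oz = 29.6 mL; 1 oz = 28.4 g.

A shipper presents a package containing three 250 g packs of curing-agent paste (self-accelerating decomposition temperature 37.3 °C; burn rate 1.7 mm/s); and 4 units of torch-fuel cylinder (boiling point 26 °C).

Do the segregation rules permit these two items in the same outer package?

No

The curing-agent paste has self-accelerating decomposition temperature 37.3 °C, which is < 75 °C, so it is Code R7 (Self-Reactive).
The torch-fuel cylinder has boiling point 26 °C, which is ≤ 35 °C, so it is Code R4 (Flammable Gas).
Code R7 and Code R4 may not share an outer package.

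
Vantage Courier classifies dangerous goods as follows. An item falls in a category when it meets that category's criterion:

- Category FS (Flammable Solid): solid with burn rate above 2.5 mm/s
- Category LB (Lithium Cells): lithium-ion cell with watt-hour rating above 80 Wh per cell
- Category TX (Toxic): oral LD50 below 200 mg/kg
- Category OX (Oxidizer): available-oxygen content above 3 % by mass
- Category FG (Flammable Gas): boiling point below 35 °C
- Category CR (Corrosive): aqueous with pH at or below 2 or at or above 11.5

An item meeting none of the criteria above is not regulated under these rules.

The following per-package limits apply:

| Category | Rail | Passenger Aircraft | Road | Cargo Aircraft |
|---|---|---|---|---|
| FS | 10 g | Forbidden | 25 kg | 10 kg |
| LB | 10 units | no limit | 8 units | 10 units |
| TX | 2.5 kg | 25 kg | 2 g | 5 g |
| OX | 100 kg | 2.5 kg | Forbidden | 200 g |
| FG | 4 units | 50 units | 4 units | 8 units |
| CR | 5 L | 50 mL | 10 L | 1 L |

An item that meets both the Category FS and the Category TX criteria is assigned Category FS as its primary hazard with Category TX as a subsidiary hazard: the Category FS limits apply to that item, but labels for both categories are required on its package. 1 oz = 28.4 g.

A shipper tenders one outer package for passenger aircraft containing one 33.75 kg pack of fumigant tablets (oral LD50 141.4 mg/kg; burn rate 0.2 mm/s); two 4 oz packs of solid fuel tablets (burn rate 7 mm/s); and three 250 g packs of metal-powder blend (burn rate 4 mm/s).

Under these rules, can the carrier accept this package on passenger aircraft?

The fumigant tablets have oral LD50 141.4 mg/kg, which is < 200 mg/kg, so they are Category TX (Toxic).
The solid fuel tablets have burn rate 7 mm/s, which is > 2.5 mm/s, so they are Category FS (Flammable Solid).
Metal-powder blend: burn rate 4 mm/s > 2.5 mm/s → Category FS (Flammable Solid).
Total Category FS: (two 4 oz packs = 227.2 g) + (three 250 g packs = 750 g) = 977.2 g.
Category FS is Forbidden by passenger aircraft.
Category TX quantity: 33.75 kg.
33.75 kg > 25 kg (passenger aircraft limit, Category TX) — over the limit.

No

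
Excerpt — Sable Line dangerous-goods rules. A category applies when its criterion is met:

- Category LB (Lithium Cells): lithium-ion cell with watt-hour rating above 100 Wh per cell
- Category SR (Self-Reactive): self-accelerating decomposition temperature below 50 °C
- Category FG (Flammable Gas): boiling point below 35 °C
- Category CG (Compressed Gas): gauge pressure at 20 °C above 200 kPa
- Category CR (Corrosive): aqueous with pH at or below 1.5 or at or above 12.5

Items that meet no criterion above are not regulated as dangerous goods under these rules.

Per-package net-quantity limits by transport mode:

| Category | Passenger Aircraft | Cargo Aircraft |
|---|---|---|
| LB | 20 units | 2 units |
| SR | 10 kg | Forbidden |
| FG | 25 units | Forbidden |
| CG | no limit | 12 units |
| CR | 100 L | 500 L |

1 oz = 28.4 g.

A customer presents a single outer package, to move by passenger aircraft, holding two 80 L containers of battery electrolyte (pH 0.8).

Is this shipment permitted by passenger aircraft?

No

Battery electrolyte: pH 0.8 ≤ 1.5 → Category CR (Corrosive).
Category CR quantity: two 80 L containers = 160 L.
160 L exceeds the passenger aircraft limit of 100 L for Category CR.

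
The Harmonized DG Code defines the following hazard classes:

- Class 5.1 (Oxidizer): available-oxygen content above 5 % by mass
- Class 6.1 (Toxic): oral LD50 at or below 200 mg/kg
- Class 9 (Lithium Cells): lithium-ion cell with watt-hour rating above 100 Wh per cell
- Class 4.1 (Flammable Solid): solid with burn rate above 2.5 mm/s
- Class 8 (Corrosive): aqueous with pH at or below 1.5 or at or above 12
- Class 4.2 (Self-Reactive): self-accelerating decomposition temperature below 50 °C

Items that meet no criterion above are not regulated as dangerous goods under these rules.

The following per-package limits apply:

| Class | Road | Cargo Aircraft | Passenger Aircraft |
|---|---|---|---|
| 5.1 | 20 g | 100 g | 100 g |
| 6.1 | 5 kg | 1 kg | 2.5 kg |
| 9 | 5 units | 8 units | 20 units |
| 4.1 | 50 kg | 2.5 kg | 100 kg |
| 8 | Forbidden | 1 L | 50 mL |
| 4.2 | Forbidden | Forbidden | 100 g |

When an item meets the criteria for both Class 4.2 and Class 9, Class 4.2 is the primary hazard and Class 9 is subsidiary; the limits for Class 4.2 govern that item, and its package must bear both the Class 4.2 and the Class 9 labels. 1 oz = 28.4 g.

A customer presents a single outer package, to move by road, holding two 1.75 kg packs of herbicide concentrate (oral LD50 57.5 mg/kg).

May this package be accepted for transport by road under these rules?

Yes

The herbicide concentrate has oral LD50 57.5 mg/kg, which is ≤ 200 mg/kg, so it is Class 6.1 (Toxic).
Class 6.1 quantity: two 1.75 kg packs = 3.5 kg.
3.5 kg is within the road limit of 5 kg for Class 6.1.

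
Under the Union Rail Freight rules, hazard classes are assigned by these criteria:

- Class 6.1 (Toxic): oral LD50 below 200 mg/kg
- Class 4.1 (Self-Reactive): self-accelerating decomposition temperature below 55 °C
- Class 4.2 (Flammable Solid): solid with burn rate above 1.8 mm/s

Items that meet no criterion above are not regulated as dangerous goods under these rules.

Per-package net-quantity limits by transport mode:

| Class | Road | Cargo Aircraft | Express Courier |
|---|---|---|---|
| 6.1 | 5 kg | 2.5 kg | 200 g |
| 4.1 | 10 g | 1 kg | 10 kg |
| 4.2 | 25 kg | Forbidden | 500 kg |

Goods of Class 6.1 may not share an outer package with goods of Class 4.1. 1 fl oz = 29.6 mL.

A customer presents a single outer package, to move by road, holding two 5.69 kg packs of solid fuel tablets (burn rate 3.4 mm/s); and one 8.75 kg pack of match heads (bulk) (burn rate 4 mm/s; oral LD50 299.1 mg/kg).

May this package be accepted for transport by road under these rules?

Solid fuel tablets: burn rate 3.4 mm/s > 1.8 mm/s → Class 4.2 (Flammable Solid).
The match heads (bulk) have burn rate 4 mm/s, which is > 1.8 mm/s, so they are Class 4.2 (Flammable Solid).
Class 4.2 net quantity: (two 5.69 kg packs = 11.38 kg) + 8.75 kg = 20.13 kg.
20.13 kg is within the road limit of 25 kg for Class 4.2.

Yes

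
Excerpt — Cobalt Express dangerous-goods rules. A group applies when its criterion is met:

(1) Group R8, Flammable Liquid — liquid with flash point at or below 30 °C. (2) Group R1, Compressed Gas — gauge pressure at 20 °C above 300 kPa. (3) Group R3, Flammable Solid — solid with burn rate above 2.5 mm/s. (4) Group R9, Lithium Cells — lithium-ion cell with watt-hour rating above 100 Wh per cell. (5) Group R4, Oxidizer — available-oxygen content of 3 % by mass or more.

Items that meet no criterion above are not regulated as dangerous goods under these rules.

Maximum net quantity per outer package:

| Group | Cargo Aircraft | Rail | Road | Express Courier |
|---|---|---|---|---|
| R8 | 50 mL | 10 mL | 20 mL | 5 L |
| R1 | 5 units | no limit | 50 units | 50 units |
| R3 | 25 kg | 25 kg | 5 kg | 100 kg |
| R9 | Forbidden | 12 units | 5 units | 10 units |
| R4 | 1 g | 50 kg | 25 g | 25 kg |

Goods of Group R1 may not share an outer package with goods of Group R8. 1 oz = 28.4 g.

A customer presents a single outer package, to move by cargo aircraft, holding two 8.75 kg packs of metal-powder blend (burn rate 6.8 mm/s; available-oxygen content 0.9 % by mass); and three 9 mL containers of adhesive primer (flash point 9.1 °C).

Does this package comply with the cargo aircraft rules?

Yes

Metal-powder blend: burn rate 6.8 mm/s > 2.5 mm/s → Group R3 (Flammable Solid).
With flash point 9.1 °C (≤ 30 °C), the adhesive primer falls in Group R8.
Group R3 quantity: two 8.75 kg packs = 17.5 kg.
17.5 kg ≤ 25 kg (cargo aircraft limit, Group R3) — within limit.
Group R8 quantity: three 9 mL containers = 27 mL.
That is within the Group R8 cargo aircraft limit of 50 mL.
The segregation rule (Group R1 with Group R8) does not apply to Group R3 with Group R8.
Every hazard group is within its cargo aircraft limit and no segregation rule is violated.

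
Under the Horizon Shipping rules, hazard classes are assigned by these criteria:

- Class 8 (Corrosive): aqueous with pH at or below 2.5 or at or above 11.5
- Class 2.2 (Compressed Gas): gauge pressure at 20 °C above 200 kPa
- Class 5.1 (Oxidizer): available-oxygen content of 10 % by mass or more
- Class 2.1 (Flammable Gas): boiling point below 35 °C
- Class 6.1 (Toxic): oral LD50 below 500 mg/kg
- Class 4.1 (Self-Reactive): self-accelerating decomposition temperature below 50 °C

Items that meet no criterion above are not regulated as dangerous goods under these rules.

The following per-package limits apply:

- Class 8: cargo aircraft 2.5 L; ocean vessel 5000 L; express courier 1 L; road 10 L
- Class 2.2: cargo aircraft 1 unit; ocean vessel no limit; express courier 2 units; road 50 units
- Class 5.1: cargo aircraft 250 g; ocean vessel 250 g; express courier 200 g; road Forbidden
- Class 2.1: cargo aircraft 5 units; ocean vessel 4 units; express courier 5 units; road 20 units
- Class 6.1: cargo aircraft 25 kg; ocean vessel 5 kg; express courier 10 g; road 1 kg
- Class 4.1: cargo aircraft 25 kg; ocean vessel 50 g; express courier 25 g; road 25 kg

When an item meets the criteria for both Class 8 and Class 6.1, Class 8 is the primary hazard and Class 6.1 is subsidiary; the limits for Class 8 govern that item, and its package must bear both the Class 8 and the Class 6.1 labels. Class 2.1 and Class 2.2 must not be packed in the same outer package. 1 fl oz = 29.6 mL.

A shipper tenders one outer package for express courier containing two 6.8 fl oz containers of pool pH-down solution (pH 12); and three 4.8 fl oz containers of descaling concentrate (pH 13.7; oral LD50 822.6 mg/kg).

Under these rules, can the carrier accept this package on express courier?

The pool pH-down solution has pH 12, which is ≥ 11.5, so it is Class 8 (Corrosive).
With pH 13.7 (≥ 11.5), the descaling concentrate falls in Class 8.
Total Class 8: (two 6.8 fl oz containers = 402.56 mL) + (three 4.8 fl oz containers = 426.24 mL) = 828.8 mL.
828.8 mL is within the express courier limit of 1 L for Class 8.

Yes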